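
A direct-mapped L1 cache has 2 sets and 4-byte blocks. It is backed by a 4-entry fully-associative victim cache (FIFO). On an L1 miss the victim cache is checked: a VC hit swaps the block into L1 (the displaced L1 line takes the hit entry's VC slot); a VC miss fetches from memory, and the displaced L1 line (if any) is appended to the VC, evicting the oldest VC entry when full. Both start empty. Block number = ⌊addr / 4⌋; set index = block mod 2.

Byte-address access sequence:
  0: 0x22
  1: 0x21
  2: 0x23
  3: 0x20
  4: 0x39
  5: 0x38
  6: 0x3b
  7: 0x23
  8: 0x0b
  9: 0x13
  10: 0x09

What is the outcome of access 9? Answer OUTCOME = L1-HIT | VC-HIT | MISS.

#0 0x22→b8/s0 MISS; vc=[]
#1 0x21→b8/s0 L1-HIT; vc=[]
#2 0x23→b8/s0 L1-HIT; vc=[]
#3 0x20→b8/s0 L1-HIT; vc=[]
#4 0x39→b14/s0 MISS; vc=[8]
#5 0x38→b14/s0 L1-HIT; vc=[8]
#6 0x3b→b14/s0 L1-HIT; vc=[8]
#7 0x23→b8/s0 VC-HIT; vc=[14]
#8 0xb→b2/s0 MISS; vc=[14,8]
#9 0x13→b4/s0 MISS; vc=[14,8,2]
#10 0x9→b2/s0 VC-HIT; vc=[14,8,4]

OUTCOME = MISS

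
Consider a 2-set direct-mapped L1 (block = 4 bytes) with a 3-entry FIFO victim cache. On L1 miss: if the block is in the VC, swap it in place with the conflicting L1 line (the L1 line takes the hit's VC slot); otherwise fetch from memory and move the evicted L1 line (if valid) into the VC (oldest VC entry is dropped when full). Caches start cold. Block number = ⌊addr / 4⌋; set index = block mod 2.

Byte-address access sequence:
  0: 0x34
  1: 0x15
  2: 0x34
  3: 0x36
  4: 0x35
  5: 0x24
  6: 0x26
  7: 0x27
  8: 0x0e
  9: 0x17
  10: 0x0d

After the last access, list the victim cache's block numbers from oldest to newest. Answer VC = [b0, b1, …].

VC = [5, 13, 9]

0: 0x34 (blk 13, set 1) → MISS  vc=[]
1: 0x15 (blk 5, set 1) → MISS  vc=[13]
2: 0x34 (blk 13, set 1) → VC-HIT  vc=[5]
3: 0x36 (blk 13, set 1) → L1-HIT  vc=[5]
4: 0x35 (blk 13, set 1) → L1-HIT  vc=[5]
5: 0x24 (blk 9, set 1) → MISS  vc=[5, 13]
6: 0x26 (blk 9, set 1) → L1-HIT  vc=[5, 13]
7: 0x27 (blk 9, set 1) → L1-HIT  vc=[5, 13]
8: 0xe (blk 3, set 1) → MISS  vc=[5, 13, 9]
9: 0x17 (blk 5, set 1) → VC-HIT  vc=[3, 13, 9]
10: 0xd (blk 3, set 1) → VC-HIT  vc=[5, 13, 9]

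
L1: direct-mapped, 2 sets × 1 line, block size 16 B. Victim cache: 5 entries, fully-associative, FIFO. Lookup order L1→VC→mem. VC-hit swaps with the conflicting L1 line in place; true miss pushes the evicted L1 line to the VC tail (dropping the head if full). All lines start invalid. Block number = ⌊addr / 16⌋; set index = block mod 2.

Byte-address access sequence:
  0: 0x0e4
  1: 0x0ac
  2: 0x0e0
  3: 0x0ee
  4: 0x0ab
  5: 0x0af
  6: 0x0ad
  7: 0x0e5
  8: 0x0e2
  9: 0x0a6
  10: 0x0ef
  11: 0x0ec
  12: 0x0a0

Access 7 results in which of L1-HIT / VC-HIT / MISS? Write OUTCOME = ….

0: 0xe4 (blk 14, set 0) → MISS  vc=[]
1: 0xac (blk 10, set 0) → MISS  vc=[14]
2: 0xe0 (blk 14, set 0) → VC-HIT  vc=[10]
3: 0xee (blk 14, set 0) → L1-HIT  vc=[10]
4: 0xab (blk 10, set 0) → VC-HIT  vc=[14]
5: 0xaf (blk 10, set 0) → L1-HIT  vc=[14]
6: 0xad (blk 10, set 0) → L1-HIT  vc=[14]
7: 0xe5 (blk 14, set 0) → VC-HIT  vc=[10]
8: 0xe2 (blk 14, set 0) → L1-HIT  vc=[10]
9: 0xa6 (blk 10, set 0) → VC-HIT  vc=[14]
10: 0xef (blk 14, set 0) → VC-HIT  vc=[10]
11: 0xec (blk 14, set 0) → L1-HIT  vc=[10]
12: 0xa0 (blk 10, set 0) → VC-HIT  vc=[14]

OUTCOME = VC-HIT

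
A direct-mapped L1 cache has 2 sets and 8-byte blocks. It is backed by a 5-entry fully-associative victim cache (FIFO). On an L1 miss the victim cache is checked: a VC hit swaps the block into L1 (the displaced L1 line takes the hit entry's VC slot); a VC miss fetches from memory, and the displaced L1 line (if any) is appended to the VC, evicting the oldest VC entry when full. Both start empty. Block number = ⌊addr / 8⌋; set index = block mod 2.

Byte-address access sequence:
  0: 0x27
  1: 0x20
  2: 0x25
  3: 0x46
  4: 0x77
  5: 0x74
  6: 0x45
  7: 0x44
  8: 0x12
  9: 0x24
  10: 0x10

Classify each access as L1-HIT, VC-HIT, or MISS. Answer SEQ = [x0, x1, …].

SEQ = [MISS, L1-HIT, L1-HIT, MISS, MISS, L1-HIT, VC-HIT, L1-HIT, MISS, VC-HIT, VC-HIT]

0: 0x27 (blk 4, set 0) → MISS  vc=[]
1: 0x20 (blk 4, set 0) → L1-HIT  vc=[]
2: 0x25 (blk 4, set 0) → L1-HIT  vc=[]
3: 0x46 (blk 8, set 0) → MISS  vc=[4]
4: 0x77 (blk 14, set 0) → MISS  vc=[4, 8]
5: 0x74 (blk 14, set 0) → L1-HIT  vc=[4, 8]
6: 0x45 (blk 8, set 0) → VC-HIT  vc=[4, 14]
7: 0x44 (blk 8, set 0) → L1-HIT  vc=[4, 14]
8: 0x12 (blk 2, set 0) → MISS  vc=[4, 14, 8]
9: 0x24 (blk 4, set 0) → VC-HIT  vc=[2, 14, 8]
10: 0x10 (blk 2, set 0) → VC-HIT  vc=[4, 14, 8]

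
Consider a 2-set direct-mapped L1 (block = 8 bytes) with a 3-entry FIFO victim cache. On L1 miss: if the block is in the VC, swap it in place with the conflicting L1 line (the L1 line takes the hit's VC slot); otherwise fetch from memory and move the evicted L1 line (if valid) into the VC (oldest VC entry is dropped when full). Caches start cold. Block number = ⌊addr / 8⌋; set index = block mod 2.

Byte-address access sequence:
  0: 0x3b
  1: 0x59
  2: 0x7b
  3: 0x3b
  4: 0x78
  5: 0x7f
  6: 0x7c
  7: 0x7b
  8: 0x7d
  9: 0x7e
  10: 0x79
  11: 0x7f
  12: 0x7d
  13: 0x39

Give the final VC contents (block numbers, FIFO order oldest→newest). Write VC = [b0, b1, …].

VC = [15, 11]

#0 0x3b→b7/s1 MISS; vc=[]
#1 0x59→b11/s1 MISS; vc=[7]
#2 0x7b→b15/s1 MISS; vc=[7,11]
#3 0x3b→b7/s1 VC-HIT; vc=[15,11]
#4 0x78→b15/s1 VC-HIT; vc=[7,11]
#5 0x7f→b15/s1 L1-HIT; vc=[7,11]
#6 0x7c→b15/s1 L1-HIT; vc=[7,11]
#7 0x7b→b15/s1 L1-HIT; vc=[7,11]
#8 0x7d→b15/s1 L1-HIT; vc=[7,11]
#9 0x7e→b15/s1 L1-HIT; vc=[7,11]
#10 0x79→b15/s1 L1-HIT; vc=[7,11]
#11 0x7f→b15/s1 L1-HIT; vc=[7,11]
#12 0x7d→b15/s1 L1-HIT; vc=[7,11]
#13 0x39→b7/s1 VC-HIT; vc=[15,11]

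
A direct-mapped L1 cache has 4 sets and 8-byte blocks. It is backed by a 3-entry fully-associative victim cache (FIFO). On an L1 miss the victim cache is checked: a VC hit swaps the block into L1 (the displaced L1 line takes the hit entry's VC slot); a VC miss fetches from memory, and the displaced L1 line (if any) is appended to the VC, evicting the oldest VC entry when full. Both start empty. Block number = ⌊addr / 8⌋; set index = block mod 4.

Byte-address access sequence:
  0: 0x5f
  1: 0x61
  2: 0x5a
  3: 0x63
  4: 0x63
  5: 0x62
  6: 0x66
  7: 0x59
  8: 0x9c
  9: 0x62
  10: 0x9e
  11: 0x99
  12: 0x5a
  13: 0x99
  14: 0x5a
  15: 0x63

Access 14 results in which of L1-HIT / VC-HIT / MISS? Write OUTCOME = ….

  [0] addr=0x5f blk=11 s=3: MISS | VC []
  [1] addr=0x61 blk=12 s=0: MISS | VC []
  [2] addr=0x5a blk=11 s=3: L1-HIT | VC []
  [3] addr=0x63 blk=12 s=0: L1-HIT | VC []
  [4] addr=0x63 blk=12 s=0: L1-HIT | VC []
  [5] addr=0x62 blk=12 s=0: L1-HIT | VC []
  [6] addr=0x66 blk=12 s=0: L1-HIT | VC []
  [7] addr=0x59 blk=11 s=3: L1-HIT | VC []
  [8] addr=0x9c blk=19 s=3: MISS | VC [11]
  [9] addr=0x62 blk=12 s=0: L1-HIT | VC [11]
  [10] addr=0x9e blk=19 s=3: L1-HIT | VC [11]
  [11] addr=0x99 blk=19 s=3: L1-HIT | VC [11]
  [12] addr=0x5a blk=11 s=3: VC-HIT | VC [19]
  [13] addr=0x99 blk=19 s=3: VC-HIT | VC [11]
  [14] addr=0x5a blk=11 s=3: VC-HIT | VC [19]
  [15] addr=0x63 blk=12 s=0: L1-HIT | VC [19]

OUTCOME = VC-HIT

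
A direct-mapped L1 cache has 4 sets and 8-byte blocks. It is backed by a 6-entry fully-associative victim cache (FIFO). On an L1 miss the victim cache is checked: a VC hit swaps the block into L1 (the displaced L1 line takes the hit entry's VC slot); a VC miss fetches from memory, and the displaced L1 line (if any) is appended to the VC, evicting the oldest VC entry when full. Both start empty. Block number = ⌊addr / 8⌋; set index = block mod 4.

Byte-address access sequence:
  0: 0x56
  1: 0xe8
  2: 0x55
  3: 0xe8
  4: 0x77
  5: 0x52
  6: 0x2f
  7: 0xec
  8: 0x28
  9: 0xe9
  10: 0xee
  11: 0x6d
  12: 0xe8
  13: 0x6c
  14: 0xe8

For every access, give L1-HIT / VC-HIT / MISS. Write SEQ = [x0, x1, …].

  [0] addr=0x56 blk=10 s=2: MISS | VC []
  [1] addr=0xe8 blk=29 s=1: MISS | VC []
  [2] addr=0x55 blk=10 s=2: L1-HIT | VC []
  [3] addr=0xe8 blk=29 s=1: L1-HIT | VC []
  [4] addr=0x77 blk=14 s=2: MISS | VC [10]
  [5] addr=0x52 blk=10 s=2: VC-HIT | VC [14]
  [6] addr=0x2f blk=5 s=1: MISS | VC [14, 29]
  [7] addr=0xec blk=29 s=1: VC-HIT | VC [14, 5]
  [8] addr=0x28 blk=5 s=1: VC-HIT | VC [14, 29]
  [9] addr=0xe9 blk=29 s=1: VC-HIT | VC [14, 5]
  [10] addr=0xee blk=29 s=1: L1-HIT | VC [14, 5]
  [11] addr=0x6d blk=13 s=1: MISS | VC [14, 5, 29]
  [12] addr=0xe8 blk=29 s=1: VC-HIT | VC [14, 5, 13]
  [13] addr=0x6c blk=13 s=1: VC-HIT | VC [14, 5, 29]
  [14] addr=0xe8 blk=29 s=1: VC-HIT | VC [14, 5, 13]

SEQ = [MISS, MISS, L1-HIT, L1-HIT, MISS, VC-HIT, MISS, VC-HIT, VC-HIT, VC-HIT, L1-HIT, MISS, VC-HIT, VC-HIT, VC-HIT]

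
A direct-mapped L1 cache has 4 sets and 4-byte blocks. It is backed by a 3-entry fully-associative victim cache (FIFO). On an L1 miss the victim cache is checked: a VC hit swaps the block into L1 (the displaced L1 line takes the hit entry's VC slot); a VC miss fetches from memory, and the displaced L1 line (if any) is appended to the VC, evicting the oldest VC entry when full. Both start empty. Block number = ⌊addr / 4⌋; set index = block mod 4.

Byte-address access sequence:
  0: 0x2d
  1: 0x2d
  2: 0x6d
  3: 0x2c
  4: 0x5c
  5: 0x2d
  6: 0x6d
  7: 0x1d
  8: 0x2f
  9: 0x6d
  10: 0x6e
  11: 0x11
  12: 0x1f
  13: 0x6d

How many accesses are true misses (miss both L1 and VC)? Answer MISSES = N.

MISSES = 5

  [0] addr=0x2d blk=11 s=3: MISS | VC []
  [1] addr=0x2d blk=11 s=3: L1-HIT | VC []
  [2] addr=0x6d blk=27 s=3: MISS | VC [11]
  [3] addr=0x2c blk=11 s=3: VC-HIT | VC [27]
  [4] addr=0x5c blk=23 s=3: MISS | VC [27, 11]
  [5] addr=0x2d blk=11 s=3: VC-HIT | VC [27, 23]
  [6] addr=0x6d blk=27 s=3: VC-HIT | VC [11, 23]
  [7] addr=0x1d blk=7 s=3: MISS | VC [11, 23, 27]
  [8] addr=0x2f blk=11 s=3: VC-HIT | VC [7, 23, 27]
  [9] addr=0x6d blk=27 s=3: VC-HIT | VC [7, 23, 11]
  [10] addr=0x6e blk=27 s=3: L1-HIT | VC [7, 23, 11]
  [11] addr=0x11 blk=4 s=0: MISS | VC [7, 23, 11]
  [12] addr=0x1f blk=7 s=3: VC-HIT | VC [27, 23, 11]
  [13] addr=0x6d blk=27 s=3: VC-HIT | VC [7, 23, 11]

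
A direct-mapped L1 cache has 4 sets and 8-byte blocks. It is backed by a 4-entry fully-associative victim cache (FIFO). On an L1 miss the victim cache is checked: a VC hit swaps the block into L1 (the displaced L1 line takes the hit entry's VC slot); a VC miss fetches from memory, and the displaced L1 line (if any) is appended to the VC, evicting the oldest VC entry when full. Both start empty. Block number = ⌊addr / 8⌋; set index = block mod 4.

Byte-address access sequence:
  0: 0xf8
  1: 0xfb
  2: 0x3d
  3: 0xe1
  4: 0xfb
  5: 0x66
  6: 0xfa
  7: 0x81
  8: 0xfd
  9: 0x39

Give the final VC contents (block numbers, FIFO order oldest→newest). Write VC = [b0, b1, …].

VC = [31, 28, 12]

#0 0xf8→b31/s3 MISS; vc=[]
#1 0xfb→b31/s3 L1-HIT; vc=[]
#2 0x3d→b7/s3 MISS; vc=[31]
#3 0xe1→b28/s0 MISS; vc=[31]
#4 0xfb→b31/s3 VC-HIT; vc=[7]
#5 0x66→b12/s0 MISS; vc=[7,28]
#6 0xfa→b31/s3 L1-HIT; vc=[7,28]
#7 0x81→b16/s0 MISS; vc=[7,28,12]
#8 0xfd→b31/s3 L1-HIT; vc=[7,28,12]
#9 0x39→b7/s3 VC-HIT; vc=[31,28,12]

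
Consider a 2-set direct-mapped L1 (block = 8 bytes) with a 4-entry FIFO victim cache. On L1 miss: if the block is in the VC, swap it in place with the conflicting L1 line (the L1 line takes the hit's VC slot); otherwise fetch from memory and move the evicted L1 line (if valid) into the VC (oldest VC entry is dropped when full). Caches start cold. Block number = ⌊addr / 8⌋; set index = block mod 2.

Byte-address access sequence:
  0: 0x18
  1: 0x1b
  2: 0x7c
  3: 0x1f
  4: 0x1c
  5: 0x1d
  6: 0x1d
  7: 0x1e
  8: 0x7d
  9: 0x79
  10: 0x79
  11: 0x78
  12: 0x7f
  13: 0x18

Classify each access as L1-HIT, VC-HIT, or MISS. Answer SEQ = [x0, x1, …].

#0 0x18→b3/s1 MISS; vc=[]
#1 0x1b→b3/s1 L1-HIT; vc=[]
#2 0x7c→b15/s1 MISS; vc=[3]
#3 0x1f→b3/s1 VC-HIT; vc=[15]
#4 0x1c→b3/s1 L1-HIT; vc=[15]
#5 0x1d→b3/s1 L1-HIT; vc=[15]
#6 0x1d→b3/s1 L1-HIT; vc=[15]
#7 0x1e→b3/s1 L1-HIT; vc=[15]
#8 0x7d→b15/s1 VC-HIT; vc=[3]
#9 0x79→b15/s1 L1-HIT; vc=[3]
#10 0x79→b15/s1 L1-HIT; vc=[3]
#11 0x78→b15/s1 L1-HIT; vc=[3]
#12 0x7f→b15/s1 L1-HIT; vc=[3]
#13 0x18→b3/s1 VC-HIT; vc=[15]

SEQ = [MISS, L1-HIT, MISS, VC-HIT, L1-HIT, L1-HIT, L1-HIT, L1-HIT, VC-HIT, L1-HIT, L1-HIT, L1-HIT, L1-HIT, VC-HIT]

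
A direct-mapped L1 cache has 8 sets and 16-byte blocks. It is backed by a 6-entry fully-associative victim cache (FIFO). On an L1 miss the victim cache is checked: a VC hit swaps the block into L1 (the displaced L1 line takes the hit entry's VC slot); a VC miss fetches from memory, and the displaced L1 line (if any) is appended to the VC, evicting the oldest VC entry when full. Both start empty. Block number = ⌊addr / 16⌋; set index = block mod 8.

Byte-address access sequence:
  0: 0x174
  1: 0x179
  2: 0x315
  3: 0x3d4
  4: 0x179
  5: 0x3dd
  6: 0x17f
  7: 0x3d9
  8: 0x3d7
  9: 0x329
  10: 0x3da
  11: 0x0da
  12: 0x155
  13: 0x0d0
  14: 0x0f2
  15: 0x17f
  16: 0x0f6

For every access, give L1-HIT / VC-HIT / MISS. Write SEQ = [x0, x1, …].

SEQ = [MISS, L1-HIT, MISS, MISS, L1-HIT, L1-HIT, L1-HIT, L1-HIT, L1-HIT, MISS, L1-HIT, MISS, MISS, VC-HIT, MISS, VC-HIT, VC-HIT]

0: 0x174 (blk 23, set 7) → MISS  vc=[]
1: 0x179 (blk 23, set 7) → L1-HIT  vc=[]
2: 0x315 (blk 49, set 1) → MISS  vc=[]
3: 0x3d4 (blk 61, set 5) → MISS  vc=[]
4: 0x179 (blk 23, set 7) → L1-HIT  vc=[]
5: 0x3dd (blk 61, set 5) → L1-HIT  vc=[]
6: 0x17f (blk 23, set 7) → L1-HIT  vc=[]
7: 0x3d9 (blk 61, set 5) → L1-HIT  vc=[]
8: 0x3d7 (blk 61, set 5) → L1-HIT  vc=[]
9: 0x329 (blk 50, set 2) → MISS  vc=[]
10: 0x3da (blk 61, set 5) → L1-HIT  vc=[]
11: 0xda (blk 13, set 5) → MISS  vc=[61]
12: 0x155 (blk 21, set 5) → MISS  vc=[61, 13]
13: 0xd0 (blk 13, set 5) → VC-HIT  vc=[61, 21]
14: 0xf2 (blk 15, set 7) → MISS  vc=[61, 21, 23]
15: 0x17f (blk 23, set 7) → VC-HIT  vc=[61, 21, 15]
16: 0xf6 (blk 15, set 7) → VC-HIT  vc=[61, 21, 23]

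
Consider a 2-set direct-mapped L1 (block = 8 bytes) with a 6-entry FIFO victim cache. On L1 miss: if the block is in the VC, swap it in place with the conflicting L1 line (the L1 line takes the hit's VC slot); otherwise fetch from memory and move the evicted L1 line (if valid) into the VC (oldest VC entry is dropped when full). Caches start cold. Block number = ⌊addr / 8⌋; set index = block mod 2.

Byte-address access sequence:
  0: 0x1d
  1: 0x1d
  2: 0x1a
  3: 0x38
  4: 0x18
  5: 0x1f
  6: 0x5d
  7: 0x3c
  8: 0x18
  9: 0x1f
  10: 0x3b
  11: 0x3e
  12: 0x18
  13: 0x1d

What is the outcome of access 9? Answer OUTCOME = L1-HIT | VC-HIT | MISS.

0: 0x1d (blk 3, set 1) → MISS  vc=[]
1: 0x1d (blk 3, set 1) → L1-HIT  vc=[]
2: 0x1a (blk 3, set 1) → L1-HIT  vc=[]
3: 0x38 (blk 7, set 1) → MISS  vc=[3]
4: 0x18 (blk 3, set 1) → VC-HIT  vc=[7]
5: 0x1f (blk 3, set 1) → L1-HIT  vc=[7]
6: 0x5d (blk 11, set 1) → MISS  vc=[7, 3]
7: 0x3c (blk 7, set 1) → VC-HIT  vc=[11, 3]
8: 0x18 (blk 3, set 1) → VC-HIT  vc=[11, 7]
9: 0x1f (blk 3, set 1) → L1-HIT  vc=[11, 7]
10: 0x3b (blk 7, set 1) → VC-HIT  vc=[11, 3]
11: 0x3e (blk 7, set 1) → L1-HIT  vc=[11, 3]
12: 0x18 (blk 3, set 1) → VC-HIT  vc=[11, 7]
13: 0x1d (blk 3, set 1) → L1-HIT  vc=[11, 7]

OUTCOME = L1-HIT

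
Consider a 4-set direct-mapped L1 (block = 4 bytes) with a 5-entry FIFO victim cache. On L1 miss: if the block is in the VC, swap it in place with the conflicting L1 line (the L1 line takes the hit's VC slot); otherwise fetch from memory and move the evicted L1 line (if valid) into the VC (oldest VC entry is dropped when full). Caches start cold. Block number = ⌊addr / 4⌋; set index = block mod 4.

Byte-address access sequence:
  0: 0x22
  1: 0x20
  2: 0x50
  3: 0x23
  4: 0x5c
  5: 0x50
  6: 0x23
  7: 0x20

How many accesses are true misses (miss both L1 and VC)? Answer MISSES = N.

#0 0x22→b8/s0 MISS; vc=[]
#1 0x20→b8/s0 L1-HIT; vc=[]
#2 0x50→b20/s0 MISS; vc=[8]
#3 0x23→b8/s0 VC-HIT; vc=[20]
#4 0x5c→b23/s3 MISS; vc=[20]
#5 0x50→b20/s0 VC-HIT; vc=[8]
#6 0x23→b8/s0 VC-HIT; vc=[20]
#7 0x20→b8/s0 L1-HIT; vc=[20]

MISSES = 3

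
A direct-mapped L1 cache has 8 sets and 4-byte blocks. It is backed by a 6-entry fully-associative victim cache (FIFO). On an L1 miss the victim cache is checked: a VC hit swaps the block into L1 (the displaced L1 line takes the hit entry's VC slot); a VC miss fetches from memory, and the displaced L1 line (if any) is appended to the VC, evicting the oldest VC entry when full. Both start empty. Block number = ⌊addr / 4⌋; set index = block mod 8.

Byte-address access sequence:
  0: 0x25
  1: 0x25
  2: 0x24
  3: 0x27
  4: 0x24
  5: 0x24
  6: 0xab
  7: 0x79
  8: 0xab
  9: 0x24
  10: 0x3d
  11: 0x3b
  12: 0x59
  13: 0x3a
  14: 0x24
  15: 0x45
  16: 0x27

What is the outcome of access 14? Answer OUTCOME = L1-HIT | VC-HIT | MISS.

OUTCOME = L1-HIT

#0 0x25→b9/s1 MISS; vc=[]
#1 0x25→b9/s1 L1-HIT; vc=[]
#2 0x24→b9/s1 L1-HIT; vc=[]
#3 0x27→b9/s1 L1-HIT; vc=[]
#4 0x24→b9/s1 L1-HIT; vc=[]
#5 0x24→b9/s1 L1-HIT; vc=[]
#6 0xab→b42/s2 MISS; vc=[]
#7 0x79→b30/s6 MISS; vc=[]
#8 0xab→b42/s2 L1-HIT; vc=[]
#9 0x24→b9/s1 L1-HIT; vc=[]
#10 0x3d→b15/s7 MISS; vc=[]
#11 0x3b→b14/s6 MISS; vc=[30]
#12 0x59→b22/s6 MISS; vc=[30,14]
#13 0x3a→b14/s6 VC-HIT; vc=[30,22]
#14 0x24→b9/s1 L1-HIT; vc=[30,22]
#15 0x45→b17/s1 MISS; vc=[30,22,9]
#16 0x27→b9/s1 VC-HIT; vc=[30,22,17]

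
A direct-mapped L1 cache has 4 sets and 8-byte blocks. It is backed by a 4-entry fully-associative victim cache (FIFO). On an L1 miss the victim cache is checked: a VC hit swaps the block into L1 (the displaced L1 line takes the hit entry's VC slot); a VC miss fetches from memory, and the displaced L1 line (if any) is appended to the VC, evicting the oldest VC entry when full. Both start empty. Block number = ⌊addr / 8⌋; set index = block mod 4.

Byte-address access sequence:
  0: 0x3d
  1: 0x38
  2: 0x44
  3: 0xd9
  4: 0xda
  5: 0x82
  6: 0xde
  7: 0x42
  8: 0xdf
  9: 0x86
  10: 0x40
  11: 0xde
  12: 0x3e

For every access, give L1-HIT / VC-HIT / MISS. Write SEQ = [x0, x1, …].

0: 0x3d (blk 7, set 3) → MISS  vc=[]
1: 0x38 (blk 7, set 3) → L1-HIT  vc=[]
2: 0x44 (blk 8, set 0) → MISS  vc=[]
3: 0xd9 (blk 27, set 3) → MISS  vc=[7]
4: 0xda (blk 27, set 3) → L1-HIT  vc=[7]
5: 0x82 (blk 16, set 0) → MISS  vc=[7, 8]
6: 0xde (blk 27, set 3) → L1-HIT  vc=[7, 8]
7: 0x42 (blk 8, set 0) → VC-HIT  vc=[7, 16]
8: 0xdf (blk 27, set 3) → L1-HIT  vc=[7, 16]
9: 0x86 (blk 16, set 0) → VC-HIT  vc=[7, 8]
10: 0x40 (blk 8, set 0) → VC-HIT  vc=[7, 16]
11: 0xde (blk 27, set 3) → L1-HIT  vc=[7, 16]
12: 0x3e (blk 7, set 3) → VC-HIT  vc=[27, 16]

SEQ = [MISS, L1-HIT, MISS, MISS, L1-HIT, MISS, L1-HIT, VC-HIT, L1-HIT, VC-HIT, VC-HIT, L1-HIT, VC-HIT]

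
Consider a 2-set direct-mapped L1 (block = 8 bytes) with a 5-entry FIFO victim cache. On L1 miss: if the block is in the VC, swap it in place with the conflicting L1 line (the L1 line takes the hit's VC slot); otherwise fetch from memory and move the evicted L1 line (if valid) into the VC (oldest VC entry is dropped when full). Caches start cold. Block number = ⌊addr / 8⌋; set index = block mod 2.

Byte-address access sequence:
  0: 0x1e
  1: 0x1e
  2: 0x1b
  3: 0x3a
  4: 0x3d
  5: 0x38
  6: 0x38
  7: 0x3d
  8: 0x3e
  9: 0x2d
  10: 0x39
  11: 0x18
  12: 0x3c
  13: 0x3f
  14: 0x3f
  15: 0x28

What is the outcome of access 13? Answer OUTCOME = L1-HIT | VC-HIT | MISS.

OUTCOME = L1-HIT

0: 0x1e (blk 3, set 1) → MISS  vc=[]
1: 0x1e (blk 3, set 1) → L1-HIT  vc=[]
2: 0x1b (blk 3, set 1) → L1-HIT  vc=[]
3: 0x3a (blk 7, set 1) → MISS  vc=[3]
4: 0x3d (blk 7, set 1) → L1-HIT  vc=[3]
5: 0x38 (blk 7, set 1) → L1-HIT  vc=[3]
6: 0x38 (blk 7, set 1) → L1-HIT  vc=[3]
7: 0x3d (blk 7, set 1) → L1-HIT  vc=[3]
8: 0x3e (blk 7, set 1) → L1-HIT  vc=[3]
9: 0x2d (blk 5, set 1) → MISS  vc=[3, 7]
10: 0x39 (blk 7, set 1) → VC-HIT  vc=[3, 5]
11: 0x18 (blk 3, set 1) → VC-HIT  vc=[7, 5]
12: 0x3c (blk 7, set 1) → VC-HIT  vc=[3, 5]
13: 0x3f (blk 7, set 1) → L1-HIT  vc=[3, 5]
14: 0x3f (blk 7, set 1) → L1-HIT  vc=[3, 5]
15: 0x28 (blk 5, set 1) → VC-HIT  vc=[3, 7]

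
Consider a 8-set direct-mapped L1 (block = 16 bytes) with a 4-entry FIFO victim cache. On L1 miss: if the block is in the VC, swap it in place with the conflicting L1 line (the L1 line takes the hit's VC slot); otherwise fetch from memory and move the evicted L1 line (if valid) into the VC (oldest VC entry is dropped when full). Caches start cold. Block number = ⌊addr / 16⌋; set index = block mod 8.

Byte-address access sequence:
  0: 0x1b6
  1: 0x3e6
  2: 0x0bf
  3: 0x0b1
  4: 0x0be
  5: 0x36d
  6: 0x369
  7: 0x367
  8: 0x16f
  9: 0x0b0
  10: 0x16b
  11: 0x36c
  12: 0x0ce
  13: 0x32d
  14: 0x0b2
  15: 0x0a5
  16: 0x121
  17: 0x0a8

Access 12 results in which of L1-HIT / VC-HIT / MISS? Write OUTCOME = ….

0: 0x1b6 (blk 27, set 3) → MISS  vc=[]
1: 0x3e6 (blk 62, set 6) → MISS  vc=[]
2: 0xbf (blk 11, set 3) → MISS  vc=[27]
3: 0xb1 (blk 11, set 3) → L1-HIT  vc=[27]
4: 0xbe (blk 11, set 3) → L1-HIT  vc=[27]
5: 0x36d (blk 54, set 6) → MISS  vc=[27, 62]
6: 0x369 (blk 54, set 6) → L1-HIT  vc=[27, 62]
7: 0x367 (blk 54, set 6) → L1-HIT  vc=[27, 62]
8: 0x16f (blk 22, set 6) → MISS  vc=[27, 62, 54]
9: 0xb0 (blk 11, set 3) → L1-HIT  vc=[27, 62, 54]
10: 0x16b (blk 22, set 6) → L1-HIT  vc=[27, 62, 54]
11: 0x36c (blk 54, set 6) → VC-HIT  vc=[27, 62, 22]
12: 0xce (blk 12, set 4) → MISS  vc=[27, 62, 22]
13: 0x32d (blk 50, set 2) → MISS  vc=[27, 62, 22]
14: 0xb2 (blk 11, set 3) → L1-HIT  vc=[27, 62, 22]
15: 0xa5 (blk 10, set 2) → MISS  vc=[27, 62, 22, 50]
16: 0x121 (blk 18, set 2) → MISS  vc=[62, 22, 50, 10]
17: 0xa8 (blk 10, set 2) → VC-HIT  vc=[62, 22, 50, 18]

OUTCOME = MISS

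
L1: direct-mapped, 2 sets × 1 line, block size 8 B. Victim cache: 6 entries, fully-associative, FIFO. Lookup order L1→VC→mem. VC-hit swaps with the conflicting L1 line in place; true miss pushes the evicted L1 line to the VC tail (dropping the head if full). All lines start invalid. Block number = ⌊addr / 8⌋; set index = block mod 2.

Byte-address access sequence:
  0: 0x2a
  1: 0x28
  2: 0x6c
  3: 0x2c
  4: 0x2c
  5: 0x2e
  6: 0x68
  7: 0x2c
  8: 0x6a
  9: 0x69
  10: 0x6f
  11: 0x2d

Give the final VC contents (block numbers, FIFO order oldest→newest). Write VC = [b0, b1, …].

#0 0x2a→b5/s1 MISS; vc=[]
#1 0x28→b5/s1 L1-HIT; vc=[]
#2 0x6c→b13/s1 MISS; vc=[5]
#3 0x2c→b5/s1 VC-HIT; vc=[13]
#4 0x2c→b5/s1 L1-HIT; vc=[13]
#5 0x2e→b5/s1 L1-HIT; vc=[13]
#6 0x68→b13/s1 VC-HIT; vc=[5]
#7 0x2c→b5/s1 VC-HIT; vc=[13]
#8 0x6a→b13/s1 VC-HIT; vc=[5]
#9 0x69→b13/s1 L1-HIT; vc=[5]
#10 0x6f→b13/s1 L1-HIT; vc=[5]
#11 0x2d→b5/s1 VC-HIT; vc=[13]

VC = [13]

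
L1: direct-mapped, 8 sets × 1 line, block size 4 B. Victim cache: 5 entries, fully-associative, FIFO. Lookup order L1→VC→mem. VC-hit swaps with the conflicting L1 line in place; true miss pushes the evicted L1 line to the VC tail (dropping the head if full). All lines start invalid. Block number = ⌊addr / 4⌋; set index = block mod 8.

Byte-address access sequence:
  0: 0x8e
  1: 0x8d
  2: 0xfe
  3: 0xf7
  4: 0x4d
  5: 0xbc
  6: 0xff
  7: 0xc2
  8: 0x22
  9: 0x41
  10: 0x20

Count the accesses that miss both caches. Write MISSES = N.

MISSES = 8

  [0] addr=0x8e blk=35 s=3: MISS | VC []
  [1] addr=0x8d blk=35 s=3: L1-HIT | VC []
  [2] addr=0xfe blk=63 s=7: MISS | VC []
  [3] addr=0xf7 blk=61 s=5: MISS | VC []
  [4] addr=0x4d blk=19 s=3: MISS | VC [35]
  [5] addr=0xbc blk=47 s=7: MISS | VC [35, 63]
  [6] addr=0xff blk=63 s=7: VC-HIT | VC [35, 47]
  [7] addr=0xc2 blk=48 s=0: MISS | VC [35, 47]
  [8] addr=0x22 blk=8 s=0: MISS | VC [35, 47, 48]
  [9] addr=0x41 blk=16 s=0: MISS | VC [35, 47, 48, 8]
  [10] addr=0x20 blk=8 s=0: VC-HIT | VC [35, 47, 48, 16]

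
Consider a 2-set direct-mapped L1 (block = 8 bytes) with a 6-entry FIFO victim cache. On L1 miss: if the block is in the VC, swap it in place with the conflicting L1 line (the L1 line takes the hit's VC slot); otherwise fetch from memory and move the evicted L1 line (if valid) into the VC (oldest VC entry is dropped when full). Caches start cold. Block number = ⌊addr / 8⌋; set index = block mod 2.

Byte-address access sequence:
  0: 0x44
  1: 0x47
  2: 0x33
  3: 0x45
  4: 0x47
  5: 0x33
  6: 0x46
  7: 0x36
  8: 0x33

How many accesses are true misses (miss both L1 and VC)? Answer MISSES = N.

0: 0x44 (blk 8, set 0) → MISS  vc=[]
1: 0x47 (blk 8, set 0) → L1-HIT  vc=[]
2: 0x33 (blk 6, set 0) → MISS  vc=[8]
3: 0x45 (blk 8, set 0) → VC-HIT  vc=[6]
4: 0x47 (blk 8, set 0) → L1-HIT  vc=[6]
5: 0x33 (blk 6, set 0) → VC-HIT  vc=[8]
6: 0x46 (blk 8, set 0) → VC-HIT  vc=[6]
7: 0x36 (blk 6, set 0) → VC-HIT  vc=[8]
8: 0x33 (blk 6, set 0) → L1-HIT  vc=[8]

MISSES = 2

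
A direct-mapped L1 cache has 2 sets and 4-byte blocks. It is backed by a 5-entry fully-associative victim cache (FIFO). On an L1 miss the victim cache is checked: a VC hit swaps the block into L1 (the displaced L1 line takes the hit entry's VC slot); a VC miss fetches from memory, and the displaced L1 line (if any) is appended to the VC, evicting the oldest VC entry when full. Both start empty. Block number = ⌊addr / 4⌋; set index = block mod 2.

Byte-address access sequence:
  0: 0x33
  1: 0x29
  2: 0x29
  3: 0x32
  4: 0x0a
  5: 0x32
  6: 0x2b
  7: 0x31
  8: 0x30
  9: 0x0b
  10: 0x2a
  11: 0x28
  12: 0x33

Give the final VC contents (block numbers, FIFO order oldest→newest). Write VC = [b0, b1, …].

0: 0x33 (blk 12, set 0) → MISS  vc=[]
1: 0x29 (blk 10, set 0) → MISS  vc=[12]
2: 0x29 (blk 10, set 0) → L1-HIT  vc=[12]
3: 0x32 (blk 12, set 0) → VC-HIT  vc=[10]
4: 0xa (blk 2, set 0) → MISS  vc=[10, 12]
5: 0x32 (blk 12, set 0) → VC-HIT  vc=[10, 2]
6: 0x2b (blk 10, set 0) → VC-HIT  vc=[12, 2]
7: 0x31 (blk 12, set 0) → VC-HIT  vc=[10, 2]
8: 0x30 (blk 12, set 0) → L1-HIT  vc=[10, 2]
9: 0xb (blk 2, set 0) → VC-HIT  vc=[10, 12]
10: 0x2a (blk 10, set 0) → VC-HIT  vc=[2, 12]
11: 0x28 (blk 10, set 0) → L1-HIT  vc=[2, 12]
12: 0x33 (blk 12, set 0) → VC-HIT  vc=[2, 10]

VC = [2, 10]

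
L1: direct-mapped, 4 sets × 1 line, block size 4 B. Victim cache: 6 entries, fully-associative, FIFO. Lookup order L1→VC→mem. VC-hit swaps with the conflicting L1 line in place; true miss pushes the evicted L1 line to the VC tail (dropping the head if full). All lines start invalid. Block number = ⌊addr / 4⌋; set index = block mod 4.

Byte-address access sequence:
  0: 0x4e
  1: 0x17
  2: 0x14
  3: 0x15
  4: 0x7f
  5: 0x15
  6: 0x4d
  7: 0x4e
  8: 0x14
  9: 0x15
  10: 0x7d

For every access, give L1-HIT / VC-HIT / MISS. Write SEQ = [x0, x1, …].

SEQ = [MISS, MISS, L1-HIT, L1-HIT, MISS, L1-HIT, VC-HIT, L1-HIT, L1-HIT, L1-HIT, VC-HIT]

#0 0x4e→b19/s3 MISS; vc=[]
#1 0x17→b5/s1 MISS; vc=[]
#2 0x14→b5/s1 L1-HIT; vc=[]
#3 0x15→b5/s1 L1-HIT; vc=[]
#4 0x7f→b31/s3 MISS; vc=[19]
#5 0x15→b5/s1 L1-HIT; vc=[19]
#6 0x4d→b19/s3 VC-HIT; vc=[31]
#7 0x4e→b19/s3 L1-HIT; vc=[31]
#8 0x14→b5/s1 L1-HIT; vc=[31]
#9 0x15→b5/s1 L1-HIT; vc=[31]
#10 0x7d→b31/s3 VC-HIT; vc=[19]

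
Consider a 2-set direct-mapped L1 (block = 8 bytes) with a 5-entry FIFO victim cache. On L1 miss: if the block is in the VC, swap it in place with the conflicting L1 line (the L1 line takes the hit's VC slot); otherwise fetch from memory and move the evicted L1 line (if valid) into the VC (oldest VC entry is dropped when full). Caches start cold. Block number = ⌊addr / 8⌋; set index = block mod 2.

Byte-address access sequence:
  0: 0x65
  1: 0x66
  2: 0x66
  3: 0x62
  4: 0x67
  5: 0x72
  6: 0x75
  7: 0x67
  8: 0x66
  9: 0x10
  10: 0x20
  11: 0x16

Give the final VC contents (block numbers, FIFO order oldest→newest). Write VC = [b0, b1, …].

  [0] addr=0x65 blk=12 s=0: MISS | VC []
  [1] addr=0x66 blk=12 s=0: L1-HIT | VC []
  [2] addr=0x66 blk=12 s=0: L1-HIT | VC []
  [3] addr=0x62 blk=12 s=0: L1-HIT | VC []
  [4] addr=0x67 blk=12 s=0: L1-HIT | VC []
  [5] addr=0x72 blk=14 s=0: MISS | VC [12]
  [6] addr=0x75 blk=14 s=0: L1-HIT | VC [12]
  [7] addr=0x67 blk=12 s=0: VC-HIT | VC [14]
  [8] addr=0x66 blk=12 s=0: L1-HIT | VC [14]
  [9] addr=0x10 blk=2 s=0: MISS | VC [14, 12]
  [10] addr=0x20 blk=4 s=0: MISS | VC [14, 12, 2]
  [11] addr=0x16 blk=2 s=0: VC-HIT | VC [14, 12, 4]

VC = [14, 12, 4]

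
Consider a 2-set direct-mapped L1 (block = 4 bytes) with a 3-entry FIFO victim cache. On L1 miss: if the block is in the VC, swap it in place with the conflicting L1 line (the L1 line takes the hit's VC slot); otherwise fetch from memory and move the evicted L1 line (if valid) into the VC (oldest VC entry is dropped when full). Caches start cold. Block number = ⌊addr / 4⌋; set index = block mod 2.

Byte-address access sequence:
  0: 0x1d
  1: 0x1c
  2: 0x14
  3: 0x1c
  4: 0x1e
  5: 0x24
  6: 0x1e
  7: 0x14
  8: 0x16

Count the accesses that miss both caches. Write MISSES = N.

MISSES = 3

  [0] addr=0x1d blk=7 s=1: MISS | VC []
  [1] addr=0x1c blk=7 s=1: L1-HIT | VC []
  [2] addr=0x14 blk=5 s=1: MISS | VC [7]
  [3] addr=0x1c blk=7 s=1: VC-HIT | VC [5]
  [4] addr=0x1e blk=7 s=1: L1-HIT | VC [5]
  [5] addr=0x24 blk=9 s=1: MISS | VC [5, 7]
  [6] addr=0x1e blk=7 s=1: VC-HIT | VC [5, 9]
  [7] addr=0x14 blk=5 s=1: VC-HIT | VC [7, 9]
  [8] addr=0x16 blk=5 s=1: L1-HIT | VC [7, 9]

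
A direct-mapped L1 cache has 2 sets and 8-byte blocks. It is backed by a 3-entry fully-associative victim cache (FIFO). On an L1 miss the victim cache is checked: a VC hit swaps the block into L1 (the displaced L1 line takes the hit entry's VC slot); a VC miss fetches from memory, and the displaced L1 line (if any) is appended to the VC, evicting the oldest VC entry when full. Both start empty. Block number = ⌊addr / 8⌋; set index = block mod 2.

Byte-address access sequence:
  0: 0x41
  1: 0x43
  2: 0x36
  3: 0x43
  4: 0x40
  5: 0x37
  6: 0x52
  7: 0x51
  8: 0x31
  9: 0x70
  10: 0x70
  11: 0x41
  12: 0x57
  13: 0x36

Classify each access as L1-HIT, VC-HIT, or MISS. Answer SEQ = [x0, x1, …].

SEQ = [MISS, L1-HIT, MISS, VC-HIT, L1-HIT, VC-HIT, MISS, L1-HIT, VC-HIT, MISS, L1-HIT, VC-HIT, VC-HIT, VC-HIT]

0: 0x41 (blk 8, set 0) → MISS  vc=[]
1: 0x43 (blk 8, set 0) → L1-HIT  vc=[]
2: 0x36 (blk 6, set 0) → MISS  vc=[8]
3: 0x43 (blk 8, set 0) → VC-HIT  vc=[6]
4: 0x40 (blk 8, set 0) → L1-HIT  vc=[6]
5: 0x37 (blk 6, set 0) → VC-HIT  vc=[8]
6: 0x52 (blk 10, set 0) → MISS  vc=[8, 6]
7: 0x51 (blk 10, set 0) → L1-HIT  vc=[8, 6]
8: 0x31 (blk 6, set 0) → VC-HIT  vc=[8, 10]
9: 0x70 (blk 14, set 0) → MISS  vc=[8, 10, 6]
10: 0x70 (blk 14, set 0) → L1-HIT  vc=[8, 10, 6]
11: 0x41 (blk 8, set 0) → VC-HIT  vc=[14, 10, 6]
12: 0x57 (blk 10, set 0) → VC-HIT  vc=[14, 8, 6]
13: 0x36 (blk 6, set 0) → VC-HIT  vc=[14, 8, 10]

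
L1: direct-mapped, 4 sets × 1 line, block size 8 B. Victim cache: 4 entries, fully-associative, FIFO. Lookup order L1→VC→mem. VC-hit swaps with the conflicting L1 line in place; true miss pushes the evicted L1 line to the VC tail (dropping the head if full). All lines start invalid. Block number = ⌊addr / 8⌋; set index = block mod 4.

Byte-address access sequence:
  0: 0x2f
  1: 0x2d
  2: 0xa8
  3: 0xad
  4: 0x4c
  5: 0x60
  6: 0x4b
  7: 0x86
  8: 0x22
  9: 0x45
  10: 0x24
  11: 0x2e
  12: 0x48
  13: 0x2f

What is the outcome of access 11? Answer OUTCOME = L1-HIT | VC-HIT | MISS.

0: 0x2f (blk 5, set 1) → MISS  vc=[]
1: 0x2d (blk 5, set 1) → L1-HIT  vc=[]
2: 0xa8 (blk 21, set 1) → MISS  vc=[5]
3: 0xad (blk 21, set 1) → L1-HIT  vc=[5]
4: 0x4c (blk 9, set 1) → MISS  vc=[5, 21]
5: 0x60 (blk 12, set 0) → MISS  vc=[5, 21]
6: 0x4b (blk 9, set 1) → L1-HIT  vc=[5, 21]
7: 0x86 (blk 16, set 0) → MISS  vc=[5, 21, 12]
8: 0x22 (blk 4, set 0) → MISS  vc=[5, 21, 12, 16]
9: 0x45 (blk 8, set 0) → MISS  vc=[21, 12, 16, 4]
10: 0x24 (blk 4, set 0) → VC-HIT  vc=[21, 12, 16, 8]
11: 0x2e (blk 5, set 1) → MISS  vc=[12, 16, 8, 9]
12: 0x48 (blk 9, set 1) → VC-HIT  vc=[12, 16, 8, 5]
13: 0x2f (blk 5, set 1) → VC-HIT  vc=[12, 16, 8, 9]

OUTCOME = MISS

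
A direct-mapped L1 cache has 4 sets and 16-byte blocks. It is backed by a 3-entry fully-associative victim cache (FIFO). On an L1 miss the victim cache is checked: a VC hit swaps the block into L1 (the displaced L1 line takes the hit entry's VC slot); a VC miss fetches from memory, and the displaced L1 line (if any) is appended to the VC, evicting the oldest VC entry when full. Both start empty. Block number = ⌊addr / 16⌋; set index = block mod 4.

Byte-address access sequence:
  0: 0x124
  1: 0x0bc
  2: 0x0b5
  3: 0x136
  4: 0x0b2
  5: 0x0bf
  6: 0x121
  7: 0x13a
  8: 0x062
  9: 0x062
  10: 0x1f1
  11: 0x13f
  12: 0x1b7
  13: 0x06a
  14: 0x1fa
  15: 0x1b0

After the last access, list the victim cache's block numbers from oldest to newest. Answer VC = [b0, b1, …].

VC = [18, 31, 19]

0: 0x124 (blk 18, set 2) → MISS  vc=[]
1: 0xbc (blk 11, set 3) → MISS  vc=[]
2: 0xb5 (blk 11, set 3) → L1-HIT  vc=[]
3: 0x136 (blk 19, set 3) → MISS  vc=[11]
4: 0xb2 (blk 11, set 3) → VC-HIT  vc=[19]
5: 0xbf (blk 11, set 3) → L1-HIT  vc=[19]
6: 0x121 (blk 18, set 2) → L1-HIT  vc=[19]
7: 0x13a (blk 19, set 3) → VC-HIT  vc=[11]
8: 0x62 (blk 6, set 2) → MISS  vc=[11, 18]
9: 0x62 (blk 6, set 2) → L1-HIT  vc=[11, 18]
10: 0x1f1 (blk 31, set 3) → MISS  vc=[11, 18, 19]
11: 0x13f (blk 19, set 3) → VC-HIT  vc=[11, 18, 31]
12: 0x1b7 (blk 27, set 3) → MISS  vc=[18, 31, 19]
13: 0x6a (blk 6, set 2) → L1-HIT  vc=[18, 31, 19]
14: 0x1fa (blk 31, set 3) → VC-HIT  vc=[18, 27, 19]
15: 0x1b0 (blk 27, set 3) → VC-HIT  vc=[18, 31, 19]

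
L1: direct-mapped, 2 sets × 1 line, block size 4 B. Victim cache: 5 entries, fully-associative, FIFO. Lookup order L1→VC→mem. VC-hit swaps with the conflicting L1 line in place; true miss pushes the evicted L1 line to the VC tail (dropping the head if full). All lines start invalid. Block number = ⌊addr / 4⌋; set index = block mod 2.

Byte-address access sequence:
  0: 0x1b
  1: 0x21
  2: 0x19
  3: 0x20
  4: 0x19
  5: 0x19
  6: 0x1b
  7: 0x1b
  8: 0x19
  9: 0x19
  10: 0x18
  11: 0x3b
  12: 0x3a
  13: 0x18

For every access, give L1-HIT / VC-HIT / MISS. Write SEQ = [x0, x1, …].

0: 0x1b (blk 6, set 0) → MISS  vc=[]
1: 0x21 (blk 8, set 0) → MISS  vc=[6]
2: 0x19 (blk 6, set 0) → VC-HIT  vc=[8]
3: 0x20 (blk 8, set 0) → VC-HIT  vc=[6]
4: 0x19 (blk 6, set 0) → VC-HIT  vc=[8]
5: 0x19 (blk 6, set 0) → L1-HIT  vc=[8]
6: 0x1b (blk 6, set 0) → L1-HIT  vc=[8]
7: 0x1b (blk 6, set 0) → L1-HIT  vc=[8]
8: 0x19 (blk 6, set 0) → L1-HIT  vc=[8]
9: 0x19 (blk 6, set 0) → L1-HIT  vc=[8]
10: 0x18 (blk 6, set 0) → L1-HIT  vc=[8]
11: 0x3b (blk 14, set 0) → MISS  vc=[8, 6]
12: 0x3a (blk 14, set 0) → L1-HIT  vc=[8, 6]
13: 0x18 (blk 6, set 0) → VC-HIT  vc=[8, 14]

SEQ = [MISS, MISS, VC-HIT, VC-HIT, VC-HIT, L1-HIT, L1-HIT, L1-HIT, L1-HIT, L1-HIT, L1-HIT, MISS, L1-HIT, VC-HIT]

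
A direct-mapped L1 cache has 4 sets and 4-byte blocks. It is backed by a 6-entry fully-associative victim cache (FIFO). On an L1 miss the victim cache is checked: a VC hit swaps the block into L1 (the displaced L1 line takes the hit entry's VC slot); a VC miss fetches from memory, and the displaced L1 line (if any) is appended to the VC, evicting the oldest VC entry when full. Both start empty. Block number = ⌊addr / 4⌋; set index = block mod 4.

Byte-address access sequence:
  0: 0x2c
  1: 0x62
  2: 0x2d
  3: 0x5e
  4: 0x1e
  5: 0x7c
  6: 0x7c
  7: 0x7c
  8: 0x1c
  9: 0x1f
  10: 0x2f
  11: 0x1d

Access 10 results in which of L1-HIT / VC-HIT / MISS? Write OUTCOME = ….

  [0] addr=0x2c blk=11 s=3: MISS | VC []
  [1] addr=0x62 blk=24 s=0: MISS | VC []
  [2] addr=0x2d blk=11 s=3: L1-HIT | VC []
  [3] addr=0x5e blk=23 s=3: MISS | VC [11]
  [4] addr=0x1e blk=7 s=3: MISS | VC [11, 23]
  [5] addr=0x7c blk=31 s=3: MISS | VC [11, 23, 7]
  [6] addr=0x7c blk=31 s=3: L1-HIT | VC [11, 23, 7]
  [7] addr=0x7c blk=31 s=3: L1-HIT | VC [11, 23, 7]
  [8] addr=0x1c blk=7 s=3: VC-HIT | VC [11, 23, 31]
  [9] addr=0x1f blk=7 s=3: L1-HIT | VC [11, 23, 31]
  [10] addr=0x2f blk=11 s=3: VC-HIT | VC [7, 23, 31]
  [11] addr=0x1d blk=7 s=3: VC-HIT | VC [11, 23, 31]

OUTCOME = VC-HIT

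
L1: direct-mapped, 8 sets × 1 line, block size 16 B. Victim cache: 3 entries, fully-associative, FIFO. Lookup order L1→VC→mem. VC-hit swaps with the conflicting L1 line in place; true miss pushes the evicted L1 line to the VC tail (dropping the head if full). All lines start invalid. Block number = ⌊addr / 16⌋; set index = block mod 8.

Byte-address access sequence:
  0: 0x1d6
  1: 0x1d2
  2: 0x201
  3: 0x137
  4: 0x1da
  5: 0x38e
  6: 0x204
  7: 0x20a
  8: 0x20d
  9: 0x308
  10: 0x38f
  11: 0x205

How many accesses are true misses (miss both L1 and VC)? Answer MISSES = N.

#0 0x1d6→b29/s5 MISS; vc=[]
#1 0x1d2→b29/s5 L1-HIT; vc=[]
#2 0x201→b32/s0 MISS; vc=[]
#3 0x137→b19/s3 MISS; vc=[]
#4 0x1da→b29/s5 L1-HIT; vc=[]
#5 0x38e→b56/s0 MISS; vc=[32]
#6 0x204→b32/s0 VC-HIT; vc=[56]
#7 0x20a→b32/s0 L1-HIT; vc=[56]
#8 0x20d→b32/s0 L1-HIT; vc=[56]
#9 0x308→b48/s0 MISS; vc=[56,32]
#10 0x38f→b56/s0 VC-HIT; vc=[48,32]
#11 0x205→b32/s0 VC-HIT; vc=[48,56]

MISSES = 5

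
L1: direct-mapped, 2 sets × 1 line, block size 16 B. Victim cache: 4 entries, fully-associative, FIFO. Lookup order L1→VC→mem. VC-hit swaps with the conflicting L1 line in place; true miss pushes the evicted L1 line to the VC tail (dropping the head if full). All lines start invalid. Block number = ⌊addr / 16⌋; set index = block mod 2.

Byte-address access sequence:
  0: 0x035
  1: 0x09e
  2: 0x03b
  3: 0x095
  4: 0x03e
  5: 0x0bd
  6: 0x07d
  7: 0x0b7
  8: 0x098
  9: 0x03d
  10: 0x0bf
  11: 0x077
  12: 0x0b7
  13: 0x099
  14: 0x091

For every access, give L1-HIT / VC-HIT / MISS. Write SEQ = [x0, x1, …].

SEQ = [MISS, MISS, VC-HIT, VC-HIT, VC-HIT, MISS, MISS, VC-HIT, VC-HIT, VC-HIT, VC-HIT, VC-HIT, VC-HIT, VC-HIT, L1-HIT]

#0 0x35→b3/s1 MISS; vc=[]
#1 0x9e→b9/s1 MISS; vc=[3]
#2 0x3b→b3/s1 VC-HIT; vc=[9]
#3 0x95→b9/s1 VC-HIT; vc=[3]
#4 0x3e→b3/s1 VC-HIT; vc=[9]
#5 0xbd→b11/s1 MISS; vc=[9,3]
#6 0x7d→b7/s1 MISS; vc=[9,3,11]
#7 0xb7→b11/s1 VC-HIT; vc=[9,3,7]
#8 0x98→b9/s1 VC-HIT; vc=[11,3,7]
#9 0x3d→b3/s1 VC-HIT; vc=[11,9,7]
#10 0xbf→b11/s1 VC-HIT; vc=[3,9,7]
#11 0x77→b7/s1 VC-HIT; vc=[3,9,11]
#12 0xb7→b11/s1 VC-HIT; vc=[3,9,7]
#13 0x99→b9/s1 VC-HIT; vc=[3,11,7]
#14 0x91→b9/s1 L1-HIT; vc=[3,11,7]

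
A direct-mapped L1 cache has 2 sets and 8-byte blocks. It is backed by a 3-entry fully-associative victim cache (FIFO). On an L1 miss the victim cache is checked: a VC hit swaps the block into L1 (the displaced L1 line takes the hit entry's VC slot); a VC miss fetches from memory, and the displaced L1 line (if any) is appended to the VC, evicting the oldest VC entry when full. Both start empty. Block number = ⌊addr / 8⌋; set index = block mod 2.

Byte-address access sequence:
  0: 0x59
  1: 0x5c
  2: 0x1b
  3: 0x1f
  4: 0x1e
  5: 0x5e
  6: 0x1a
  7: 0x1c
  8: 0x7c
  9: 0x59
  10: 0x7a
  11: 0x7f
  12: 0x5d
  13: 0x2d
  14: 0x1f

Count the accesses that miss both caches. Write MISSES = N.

  [0] addr=0x59 blk=11 s=1: MISS | VC []
  [1] addr=0x5c blk=11 s=1: L1-HIT | VC []
  [2] addr=0x1b blk=3 s=1: MISS | VC [11]
  [3] addr=0x1f blk=3 s=1: L1-HIT | VC [11]
  [4] addr=0x1e blk=3 s=1: L1-HIT | VC [11]
  [5] addr=0x5e blk=11 s=1: VC-HIT | VC [3]
  [6] addr=0x1a blk=3 s=1: VC-HIT | VC [11]
  [7] addr=0x1c blk=3 s=1: L1-HIT | VC [11]
  [8] addr=0x7c blk=15 s=1: MISS | VC [11, 3]
  [9] addr=0x59 blk=11 s=1: VC-HIT | VC [15, 3]
  [10] addr=0x7a blk=15 s=1: VC-HIT | VC [11, 3]
  [11] addr=0x7f blk=15 s=1: L1-HIT | VC [11, 3]
  [12] addr=0x5d blk=11 s=1: VC-HIT | VC [15, 3]
  [13] addr=0x2d blk=5 s=1: MISS | VC [15, 3, 11]
  [14] addr=0x1f blk=3 s=1: VC-HIT | VC [15, 5, 11]

MISSES = 4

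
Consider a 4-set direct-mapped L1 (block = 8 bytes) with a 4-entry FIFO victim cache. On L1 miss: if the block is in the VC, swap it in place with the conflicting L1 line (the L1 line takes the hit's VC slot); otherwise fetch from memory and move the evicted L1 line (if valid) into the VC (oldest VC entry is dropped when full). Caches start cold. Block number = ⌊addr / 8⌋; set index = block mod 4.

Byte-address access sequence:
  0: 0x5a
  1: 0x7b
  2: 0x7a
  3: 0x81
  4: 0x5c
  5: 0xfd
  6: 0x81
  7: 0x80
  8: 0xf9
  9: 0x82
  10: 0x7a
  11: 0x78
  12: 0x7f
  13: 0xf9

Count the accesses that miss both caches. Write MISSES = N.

MISSES = 4

  [0] addr=0x5a blk=11 s=3: MISS | VC []
  [1] addr=0x7b blk=15 s=3: MISS | VC [11]
  [2] addr=0x7a blk=15 s=3: L1-HIT | VC [11]
  [3] addr=0x81 blk=16 s=0: MISS | VC [11]
  [4] addr=0x5c blk=11 s=3: VC-HIT | VC [15]
  [5] addr=0xfd blk=31 s=3: MISS | VC [15, 11]
  [6] addr=0x81 blk=16 s=0: L1-HIT | VC [15, 11]
  [7] addr=0x80 blk=16 s=0: L1-HIT | VC [15, 11]
  [8] addr=0xf9 blk=31 s=3: L1-HIT | VC [15, 11]
  [9] addr=0x82 blk=16 s=0: L1-HIT | VC [15, 11]
  [10] addr=0x7a blk=15 s=3: VC-HIT | VC [31, 11]
  [11] addr=0x78 blk=15 s=3: L1-HIT | VC [31, 11]
  [12] addr=0x7f blk=15 s=3: L1-HIT | VC [31, 11]
  [13] addr=0xf9 blk=31 s=3: VC-HIT | VC [15, 11]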